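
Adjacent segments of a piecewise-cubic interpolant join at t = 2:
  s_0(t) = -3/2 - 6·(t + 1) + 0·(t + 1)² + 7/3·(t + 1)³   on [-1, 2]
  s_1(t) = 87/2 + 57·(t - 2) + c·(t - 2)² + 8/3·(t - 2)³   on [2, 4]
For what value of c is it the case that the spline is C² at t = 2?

21

s_0''(t) = 0 + 14·(t + 1), so s_0''(2) = 42. On the right, s_1''(2) = 2c, so c = 21.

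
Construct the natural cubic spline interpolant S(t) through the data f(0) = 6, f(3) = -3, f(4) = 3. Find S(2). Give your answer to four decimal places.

Put σ_i = S'' at the i-th knot. Here h = (3, 1) and Δ = (-3, 6), so the interior equations h_(i-1)·σ_(i-1) + 2(h_(i-1)+h_i)·σ_i + h_i·σ_(i+1) = 6(Δ_i − Δ_(i-1)) read
  3·σ_0 + 8·σ_1 + 1·σ_2 = 6(Δ_1 - Δ_0) = 54
Natural end conditions: σ_0 = σ_2 = 0.
Forward elimination and back-substitution give σ_0 = 0, σ_1 = 27/4, σ_2 = 0.
On [0, 3], S(t) = 6 - 51/8·t + 0·t² + 3/8·t³.
With t = 2: S(2) = -15/4.

-3.7500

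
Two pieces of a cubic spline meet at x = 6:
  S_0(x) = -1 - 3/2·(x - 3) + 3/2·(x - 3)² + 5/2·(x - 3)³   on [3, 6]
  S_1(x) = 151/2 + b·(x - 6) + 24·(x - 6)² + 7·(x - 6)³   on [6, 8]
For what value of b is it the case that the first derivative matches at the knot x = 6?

S_0'(x) = -3/2 + 3·(x - 3) + 15/2·(x - 3)², so S_0'(6) = 75. On the right, S_1'(6) = b, so b = 75.

75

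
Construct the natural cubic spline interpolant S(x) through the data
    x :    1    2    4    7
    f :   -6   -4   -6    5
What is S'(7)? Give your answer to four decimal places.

Write m_i for S''(x_i). With h_i = 1, 2, 3 and divided differences Δ_i = 2, -1, 11/3, the continuity of S' gives the tridiagonal system
  1·m_0 + 6·m_1 + 2·m_2 = 6(Δ_1 - Δ_0) = -18
  2·m_1 + 10·m_2 + 3·m_3 = 6(Δ_2 - Δ_1) = 28
Natural end conditions: m_0 = m_3 = 0.
Forward elimination and back-substitution give m_0 = 0, m_1 = -59/14, m_2 = 51/14, m_3 = 0.
On [4, 7], S'(x) = b_2 + 2c_2·(x - 4) + 3d_2·(x - 4)² with b_2 = Δ_2 - h_2(2m_2 + m_3)/6 = 1/42, c_2 = m_2/2 = 51/28, d_2 = (m_3 - m_2)/(6h_2) = -17/84. So S'(7) = 461/84.

5.4881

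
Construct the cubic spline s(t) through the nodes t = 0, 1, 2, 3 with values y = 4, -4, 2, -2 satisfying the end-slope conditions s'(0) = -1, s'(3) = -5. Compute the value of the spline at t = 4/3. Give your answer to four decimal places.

Let M_i = s''(x_i). Step sizes h_i = 1, 1, 1; slopes of the chords Δ_i = (y_(i+1) - y_i)/h_i = -8, 6, -4.
  1·M_0 + 4·M_1 + 1·M_2 = 6(Δ_1 - Δ_0) = 84
  1·M_1 + 4·M_2 + 1·M_3 = 6(Δ_2 - Δ_1) = -60
Clamped end conditions give two more equations: 2h_0·M_0 + h_0·M_1 = 6(Δ_0 - s'(0)) = -42 and h_2·M_2 + 2h_2·M_3 = 6(s'(3) - Δ_2) = -6.
Forward elimination and back-substitution give M_0 = -598/15, M_1 = 566/15, M_2 = -406/15, M_3 = 158/15.
On [1, 2], s(t) = -4 - 31/15·(t - 1) + 283/15·(t - 1)² - 54/5·(t - 1)³.
With (t - 1) = 1/3: s(4/3) = -404/135.

-2.9926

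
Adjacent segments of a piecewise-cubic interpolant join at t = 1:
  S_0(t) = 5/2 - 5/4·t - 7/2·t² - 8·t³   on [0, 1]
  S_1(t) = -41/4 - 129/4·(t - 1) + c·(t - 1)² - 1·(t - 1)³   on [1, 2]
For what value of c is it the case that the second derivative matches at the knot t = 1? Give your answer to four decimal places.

S_0''(t) = -7 - 48·t, so S_0''(1) = -55. On the right, S_1''(1) = 2c, so c = -55/2.

-27.5000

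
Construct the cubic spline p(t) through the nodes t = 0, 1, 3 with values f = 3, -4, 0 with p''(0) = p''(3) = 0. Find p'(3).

With M_i denoting the second derivative at x_i, h_i = 1, 2, and Δ_i = (y_(i+1) − y_i)/h_i = -7, 2:
  1·M_0 + 6·M_1 + 2·M_2 = 6(Δ_1 - Δ_0) = 54
Natural end conditions: M_0 = M_2 = 0.
Solving: M_0 = 0, M_1 = 9, M_2 = 0.
On [1, 3], p'(t) = b_1 + 2c_1·(t - 1) + 3d_1·(t - 1)² with b_1 = Δ_1 - h_1(2M_1 + M_2)/6 = -4, c_1 = M_1/2 = 9/2, d_1 = (M_2 - M_1)/(6h_1) = -3/4. So p'(3) = 5.

5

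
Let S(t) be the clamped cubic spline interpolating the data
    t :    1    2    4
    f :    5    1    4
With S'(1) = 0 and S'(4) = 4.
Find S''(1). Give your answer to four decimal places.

Let m_i = S''(x_i). Step sizes h_i = 1, 2; slopes of the chords Δ_i = (y_(i+1) - y_i)/h_i = -4, 3/2.
  1·m_0 + 6·m_1 + 2·m_2 = 6(Δ_1 - Δ_0) = 33
Clamped end conditions give two more equations: 2h_0·m_0 + h_0·m_1 = 6(Δ_0 - S'(1)) = -24 and h_1·m_1 + 2h_1·m_2 = 6(S'(4) - Δ_1) = 15.
Solving: m_0 = -97/6, m_1 = 25/3, m_2 = -5/12.

-16.1667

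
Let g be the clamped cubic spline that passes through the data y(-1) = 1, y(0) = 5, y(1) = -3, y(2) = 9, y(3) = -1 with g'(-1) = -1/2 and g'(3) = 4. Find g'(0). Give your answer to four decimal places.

With M_i denoting the second derivative at x_i, h_i = 1, 1, 1, 1, and Δ_i = (y_(i+1) − y_i)/h_i = 4, -8, 12, -10:
  1·M_0 + 4·M_1 + 1·M_2 = 6(Δ_1 - Δ_0) = -72
  1·M_1 + 4·M_2 + 1·M_3 = 6(Δ_2 - Δ_1) = 120
  1·M_2 + 4·M_3 + 1·M_4 = 6(Δ_3 - Δ_2) = -132
Clamped end conditions give two more equations: 2h_0·M_0 + h_0·M_1 = 6(Δ_0 - g'(-1)) = 27 and h_3·M_3 + 2h_3·M_4 = 6(g'(3) - Δ_3) = 84.
Forward elimination and back-substitution give M_0 = 1893/56, M_1 = -1137/28, M_2 = 453/8, M_3 = -1845/28, M_4 = 4197/56.
On [0, 1], g'(t) = b_1 + 2c_1·t + 3d_1·t² with b_1 = Δ_1 - h_1(2M_1 + M_2)/6 = -437/112, c_1 = M_1/2 = -1137/56, d_1 = (M_2 - M_1)/(6h_1) = 1815/112. So g'(0) = -437/112.

-3.9018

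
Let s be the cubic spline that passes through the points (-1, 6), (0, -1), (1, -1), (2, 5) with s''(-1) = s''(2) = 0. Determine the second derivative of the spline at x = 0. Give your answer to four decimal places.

8.8000

Write m_i for s''(x_i). With h_i = 1, 1, 1 and divided differences Δ_i = -7, 0, 6, the continuity of s' gives the tridiagonal system
  1·m_0 + 4·m_1 + 1·m_2 = 6(Δ_1 - Δ_0) = 42
  1·m_1 + 4·m_2 + 1·m_3 = 6(Δ_2 - Δ_1) = 36
Natural end conditions: m_0 = m_3 = 0.
Forward elimination and back-substitution give m_0 = 0, m_1 = 44/5, m_2 = 34/5, m_3 = 0.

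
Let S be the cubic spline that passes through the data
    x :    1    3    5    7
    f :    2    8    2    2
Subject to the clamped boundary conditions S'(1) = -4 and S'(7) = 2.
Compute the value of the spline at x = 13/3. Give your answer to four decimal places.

4.7704

Put M_i = S'' at the i-th knot. Here h = (2, 2, 2) and Δ = (3, -3, 0), so the interior equations h_(i-1)·M_(i-1) + 2(h_(i-1)+h_i)·M_i + h_i·M_(i+1) = 6(Δ_i − Δ_(i-1)) read
  2·M_0 + 8·M_1 + 2·M_2 = 6(Δ_1 - Δ_0) = -36
  2·M_1 + 8·M_2 + 2·M_3 = 6(Δ_2 - Δ_1) = 18
Clamped end conditions give two more equations: 2h_0·M_0 + h_0·M_1 = 6(Δ_0 - S'(1)) = 42 and h_2·M_2 + 2h_2·M_3 = 6(S'(7) - Δ_2) = 12.
Solving the tridiagonal system: M_0 = 76/5, M_1 = -47/5, M_2 = 22/5, M_3 = 4/5.
On [3, 5], S(x) = 8 + 9/5·(x - 3) - 47/10·(x - 3)² + 23/20·(x - 3)³.
With (x - 3) = 4/3: S(13/3) = 644/135.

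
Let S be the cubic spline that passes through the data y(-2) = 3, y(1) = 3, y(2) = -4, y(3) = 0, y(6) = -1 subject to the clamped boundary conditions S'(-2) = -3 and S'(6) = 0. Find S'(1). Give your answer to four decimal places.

Write m_i for S''(x_i). With h_i = 3, 1, 1, 3 and divided differences Δ_i = 0, -7, 4, -1/3, the continuity of S' gives the tridiagonal system
  3·m_0 + 8·m_1 + 1·m_2 = 6(Δ_1 - Δ_0) = -42
  1·m_1 + 4·m_2 + 1·m_3 = 6(Δ_2 - Δ_1) = 66
  1·m_2 + 8·m_3 + 3·m_4 = 6(Δ_3 - Δ_2) = -26
Clamped end conditions give two more equations: 2h_0·m_0 + h_0·m_1 = 6(Δ_0 - S'(-2)) = 18 and h_3·m_3 + 2h_3·m_4 = 6(S'(6) - Δ_3) = 2.
Solving: m_0 = 889/104, m_1 = -577/52, m_2 = 169/8, m_3 = -385/52, m_4 = 1259/312.
On [1, 2], S'(x) = b_1 + 2c_1·(x - 1) + 3d_1·(x - 1)² with b_1 = Δ_1 - h_1(2m_1 + m_2)/6 = -1419/208, c_1 = m_1/2 = -577/104, d_1 = (m_2 - m_1)/(6h_1) = 1117/208. So S'(1) = -1419/208.

-6.8221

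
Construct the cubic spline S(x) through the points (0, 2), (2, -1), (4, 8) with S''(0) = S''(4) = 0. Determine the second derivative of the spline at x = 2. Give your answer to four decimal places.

With m_i denoting the second derivative at x_i, h_i = 2, 2, and Δ_i = (y_(i+1) − y_i)/h_i = -3/2, 9/2:
  2·m_0 + 8·m_1 + 2·m_2 = 6(Δ_1 - Δ_0) = 36
Natural end conditions: m_0 = m_2 = 0.
Forward elimination and back-substitution give m_0 = 0, m_1 = 9/2, m_2 = 0.

4.5000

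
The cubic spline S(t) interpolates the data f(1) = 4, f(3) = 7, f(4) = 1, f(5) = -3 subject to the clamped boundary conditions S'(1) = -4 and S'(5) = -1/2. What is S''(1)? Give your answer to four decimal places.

Let m_i = S''(x_i). Step sizes h_i = 2, 1, 1; slopes of the chords Δ_i = (y_(i+1) - y_i)/h_i = 3/2, -6, -4.
  2·m_0 + 6·m_1 + 1·m_2 = 6(Δ_1 - Δ_0) = -45
  1·m_1 + 4·m_2 + 1·m_3 = 6(Δ_2 - Δ_1) = 12
Clamped end conditions give two more equations: 2h_0·m_0 + h_0·m_1 = 6(Δ_0 - S'(1)) = 33 and h_2·m_2 + 2h_2·m_3 = 6(S'(5) - Δ_2) = 21.
Hence m_0 = 163/11, m_1 = -289/22, m_2 = 46/11, m_3 = 185/22.

14.8182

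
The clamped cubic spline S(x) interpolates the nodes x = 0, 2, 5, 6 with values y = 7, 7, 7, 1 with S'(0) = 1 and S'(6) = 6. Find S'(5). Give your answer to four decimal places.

-9.1923

Put m_i = S'' at the i-th knot. Here h = (2, 3, 1) and Δ = (0, 0, -6), so the interior equations h_(i-1)·m_(i-1) + 2(h_(i-1)+h_i)·m_i + h_i·m_(i+1) = 6(Δ_i − Δ_(i-1)) read
  2·m_0 + 10·m_1 + 3·m_2 = 6(Δ_1 - Δ_0) = 0
  3·m_1 + 8·m_2 + 1·m_3 = 6(Δ_2 - Δ_1) = -36
Clamped end conditions give two more equations: 2h_0·m_0 + h_0·m_1 = 6(Δ_0 - S'(0)) = -6 and h_2·m_2 + 2h_2·m_3 = 6(S'(6) - Δ_2) = 72.
Solving: m_0 = -46/13, m_1 = 53/13, m_2 = -146/13, m_3 = 541/13.
On [5, 6], S'(x) = b_2 + 2c_2·(x - 5) + 3d_2·(x - 5)² with b_2 = Δ_2 - h_2(2m_2 + m_3)/6 = -239/26, c_2 = m_2/2 = -73/13, d_2 = (m_3 - m_2)/(6h_2) = 229/26. So S'(5) = -239/26.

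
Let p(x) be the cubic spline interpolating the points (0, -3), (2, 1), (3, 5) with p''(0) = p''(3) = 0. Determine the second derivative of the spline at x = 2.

Let M_i = p''(x_i). Step sizes h_i = 2, 1; slopes of the chords Δ_i = (y_(i+1) - y_i)/h_i = 2, 4.
  2·M_0 + 6·M_1 + 1·M_2 = 6(Δ_1 - Δ_0) = 12
Natural end conditions: M_0 = M_2 = 0.
Solving the tridiagonal system: M_0 = 0, M_1 = 2, M_2 = 0.

2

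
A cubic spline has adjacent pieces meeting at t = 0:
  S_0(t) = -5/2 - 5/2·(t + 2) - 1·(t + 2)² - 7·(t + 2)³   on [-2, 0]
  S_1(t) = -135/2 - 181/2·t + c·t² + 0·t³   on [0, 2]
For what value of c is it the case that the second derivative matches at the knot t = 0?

S_0''(t) = -2 - 42·(t + 2), so S_0''(0) = -86. On the right, S_1''(0) = 2c, so c = -43.

-43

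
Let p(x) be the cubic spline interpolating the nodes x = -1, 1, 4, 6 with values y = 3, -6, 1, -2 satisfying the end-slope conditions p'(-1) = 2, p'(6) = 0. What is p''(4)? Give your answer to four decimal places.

-5.9583

Put σ_i = p'' at the i-th knot. Here h = (2, 3, 2) and Δ = (-9/2, 7/3, -3/2), so the interior equations h_(i-1)·σ_(i-1) + 2(h_(i-1)+h_i)·σ_i + h_i·σ_(i+1) = 6(Δ_i − Δ_(i-1)) read
  2·σ_0 + 10·σ_1 + 3·σ_2 = 6(Δ_1 - Δ_0) = 41
  3·σ_1 + 10·σ_2 + 2·σ_3 = 6(Δ_2 - Δ_1) = -23
Clamped end conditions give two more equations: 2h_0·σ_0 + h_0·σ_1 = 6(Δ_0 - p'(-1)) = -39 and h_2·σ_2 + 2h_2·σ_3 = 6(p'(6) - Δ_2) = 9.
Solving the tridiagonal system: σ_0 = -677/48, σ_1 = 209/24, σ_2 = -143/24, σ_3 = 251/48.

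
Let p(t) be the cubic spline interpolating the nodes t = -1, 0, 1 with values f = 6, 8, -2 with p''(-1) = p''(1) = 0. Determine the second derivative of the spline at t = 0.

With m_i denoting the second derivative at x_i, h_i = 1, 1, and Δ_i = (y_(i+1) − y_i)/h_i = 2, -10:
  1·m_0 + 4·m_1 + 1·m_2 = 6(Δ_1 - Δ_0) = -72
Natural end conditions: m_0 = m_2 = 0.
Hence m_0 = 0, m_1 = -18, m_2 = 0.

-18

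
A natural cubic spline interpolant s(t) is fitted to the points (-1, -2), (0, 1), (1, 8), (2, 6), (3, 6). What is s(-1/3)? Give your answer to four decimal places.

Write m_i for s''(x_i). With h_i = 1, 1, 1, 1 and divided differences Δ_i = 3, 7, -2, 0, the continuity of s' gives the tridiagonal system
  1·m_0 + 4·m_1 + 1·m_2 = 6(Δ_1 - Δ_0) = 24
  1·m_1 + 4·m_2 + 1·m_3 = 6(Δ_2 - Δ_1) = -54
  1·m_2 + 4·m_3 + 1·m_4 = 6(Δ_3 - Δ_2) = 12
Natural end conditions: m_0 = m_4 = 0.
Hence m_0 = 0, m_1 = 21/2, m_2 = -18, m_3 = 15/2, m_4 = 0.
On [-1, 0], s(t) = -2 + 5/4·(t + 1) + 0·(t + 1)² + 7/4·(t + 1)³.
With (t + 1) = 2/3: s(-1/3) = -35/54.

-0.6481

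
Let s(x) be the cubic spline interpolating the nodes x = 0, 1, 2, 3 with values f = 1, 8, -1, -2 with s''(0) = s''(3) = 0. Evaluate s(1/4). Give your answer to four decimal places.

Write σ_i for s''(x_i). With h_i = 1, 1, 1 and divided differences Δ_i = 7, -9, -1, the continuity of s' gives the tridiagonal system
  1·σ_0 + 4·σ_1 + 1·σ_2 = 6(Δ_1 - Δ_0) = -96
  1·σ_1 + 4·σ_2 + 1·σ_3 = 6(Δ_2 - Δ_1) = 48
Natural end conditions: σ_0 = σ_3 = 0.
Solving the tridiagonal system: σ_0 = 0, σ_1 = -144/5, σ_2 = 96/5, σ_3 = 0.
On [0, 1], s(x) = 1 + 59/5·x + 0·x² - 24/5·x³.
With x = 1/4: s(1/4) = 31/8.

3.8750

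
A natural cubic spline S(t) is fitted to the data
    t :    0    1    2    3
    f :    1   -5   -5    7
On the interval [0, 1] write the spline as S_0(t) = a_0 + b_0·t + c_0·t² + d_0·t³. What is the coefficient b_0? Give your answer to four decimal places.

-6.8000

With m_i denoting the second derivative at x_i, h_i = 1, 1, 1, and Δ_i = (y_(i+1) − y_i)/h_i = -6, 0, 12:
  1·m_0 + 4·m_1 + 1·m_2 = 6(Δ_1 - Δ_0) = 36
  1·m_1 + 4·m_2 + 1·m_3 = 6(Δ_2 - Δ_1) = 72
Natural end conditions: m_0 = m_3 = 0.
Forward elimination and back-substitution give m_0 = 0, m_1 = 24/5, m_2 = 84/5, m_3 = 0.
On [0, 1], with S_0(t) = a_0 + b_0·t + c_0·t² + d_0·t³: c_0 = m_0/2 = 0, d_0 = (m_1 - m_0)/(6h_0) = 4/5, b_0 = Δ_0 - h_0(2m_0 + m_1)/6 = -34/5.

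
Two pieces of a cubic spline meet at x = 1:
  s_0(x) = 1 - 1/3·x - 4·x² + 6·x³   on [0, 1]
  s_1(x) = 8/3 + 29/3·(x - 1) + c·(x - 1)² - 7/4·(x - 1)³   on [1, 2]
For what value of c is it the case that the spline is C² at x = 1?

s_0''(x) = -8 + 36·x, so s_0''(1) = 28. On the right, s_1''(1) = 2c, so c = 14.

14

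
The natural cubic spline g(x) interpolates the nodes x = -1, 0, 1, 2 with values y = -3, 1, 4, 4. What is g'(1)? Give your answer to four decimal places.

Write σ_i for g''(x_i). With h_i = 1, 1, 1 and divided differences Δ_i = 4, 3, 0, the continuity of g' gives the tridiagonal system
  1·σ_0 + 4·σ_1 + 1·σ_2 = 6(Δ_1 - Δ_0) = -6
  1·σ_1 + 4·σ_2 + 1·σ_3 = 6(Δ_2 - Δ_1) = -18
Natural end conditions: σ_0 = σ_3 = 0.
Forward elimination and back-substitution give σ_0 = 0, σ_1 = -2/5, σ_2 = -22/5, σ_3 = 0.
On [1, 2], g'(x) = b_2 + 2c_2·(x - 1) + 3d_2·(x - 1)² with b_2 = Δ_2 - h_2(2σ_2 + σ_3)/6 = 22/15, c_2 = σ_2/2 = -11/5, d_2 = (σ_3 - σ_2)/(6h_2) = 11/15. So g'(1) = 22/15.

1.4667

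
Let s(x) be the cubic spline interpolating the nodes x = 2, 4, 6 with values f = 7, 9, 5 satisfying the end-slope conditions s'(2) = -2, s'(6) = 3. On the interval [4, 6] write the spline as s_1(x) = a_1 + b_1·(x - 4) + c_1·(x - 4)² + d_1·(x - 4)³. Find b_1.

-1

Let M_i = s''(x_i). Step sizes h_i = 2, 2; slopes of the chords Δ_i = (y_(i+1) - y_i)/h_i = 1, -2.
  2·M_0 + 8·M_1 + 2·M_2 = 6(Δ_1 - Δ_0) = -18
Clamped end conditions give two more equations: 2h_0·M_0 + h_0·M_1 = 6(Δ_0 - s'(2)) = 18 and h_1·M_1 + 2h_1·M_2 = 6(s'(6) - Δ_1) = 30.
Hence M_0 = 8, M_1 = -7, M_2 = 11.
On [4, 6], with s_1(x) = a_1 + b_1·(x - 4) + c_1·(x - 4)² + d_1·(x - 4)³: c_1 = M_1/2 = -7/2, d_1 = (M_2 - M_1)/(6h_1) = 3/2, b_1 = Δ_1 - h_1(2M_1 + M_2)/6 = -1.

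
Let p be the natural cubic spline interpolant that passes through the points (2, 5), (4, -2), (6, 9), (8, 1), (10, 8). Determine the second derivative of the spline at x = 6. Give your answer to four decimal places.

Write M_i for p''(x_i). With h_i = 2, 2, 2, 2 and divided differences Δ_i = -7/2, 11/2, -4, 7/2, the continuity of p' gives the tridiagonal system
  2·M_0 + 8·M_1 + 2·M_2 = 6(Δ_1 - Δ_0) = 54
  2·M_1 + 8·M_2 + 2·M_3 = 6(Δ_2 - Δ_1) = -57
  2·M_2 + 8·M_3 + 2·M_4 = 6(Δ_3 - Δ_2) = 45
Natural end conditions: M_0 = M_4 = 0.
Forward elimination and back-substitution give M_0 = 0, M_1 = 1083/112, M_2 = -327/28, M_3 = 957/112, M_4 = 0.

-11.6786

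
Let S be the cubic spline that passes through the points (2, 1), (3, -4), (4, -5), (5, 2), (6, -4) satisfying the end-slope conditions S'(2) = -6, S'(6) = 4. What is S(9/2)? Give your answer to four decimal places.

-0.5201

Let M_i = S''(x_i). Step sizes h_i = 1, 1, 1, 1; slopes of the chords Δ_i = (y_(i+1) - y_i)/h_i = -5, -1, 7, -6.
  1·M_0 + 4·M_1 + 1·M_2 = 6(Δ_1 - Δ_0) = 24
  1·M_1 + 4·M_2 + 1·M_3 = 6(Δ_2 - Δ_1) = 48
  1·M_2 + 4·M_3 + 1·M_4 = 6(Δ_3 - Δ_2) = -78
Clamped end conditions give two more equations: 2h_0·M_0 + h_0·M_1 = 6(Δ_0 - S'(2)) = 6 and h_3·M_3 + 2h_3·M_4 = 6(S'(6) - Δ_3) = 60.
Solving: M_0 = 85/28, M_1 = -1/14, M_2 = 85/4, M_3 = -517/14, M_4 = 1357/28.
On [4, 5], S(x) = -5 + 85/14·(x - 4) + 85/8·(x - 4)² - 543/56·(x - 4)³.
With (x - 4) = 1/2: S(9/2) = -233/448.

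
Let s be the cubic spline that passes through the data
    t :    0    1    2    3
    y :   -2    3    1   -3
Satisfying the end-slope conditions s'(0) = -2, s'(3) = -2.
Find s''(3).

With m_i denoting the second derivative at x_i, h_i = 1, 1, 1, and Δ_i = (y_(i+1) − y_i)/h_i = 5, -2, -4:
  1·m_0 + 4·m_1 + 1·m_2 = 6(Δ_1 - Δ_0) = -42
  1·m_1 + 4·m_2 + 1·m_3 = 6(Δ_2 - Δ_1) = -12
Clamped end conditions give two more equations: 2h_0·m_0 + h_0·m_1 = 6(Δ_0 - s'(0)) = 42 and h_2·m_2 + 2h_2·m_3 = 6(s'(3) - Δ_2) = 12.
Hence m_0 = 30, m_1 = -18, m_2 = 0, m_3 = 6.

6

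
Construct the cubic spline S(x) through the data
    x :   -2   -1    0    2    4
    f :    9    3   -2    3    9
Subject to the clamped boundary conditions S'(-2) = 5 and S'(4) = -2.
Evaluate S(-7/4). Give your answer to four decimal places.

Put M_i = S'' at the i-th knot. Here h = (1, 1, 2, 2) and Δ = (-6, -5, 5/2, 3), so the interior equations h_(i-1)·M_(i-1) + 2(h_(i-1)+h_i)·M_i + h_i·M_(i+1) = 6(Δ_i − Δ_(i-1)) read
  1·M_0 + 4·M_1 + 1·M_2 = 6(Δ_1 - Δ_0) = 6
  1·M_1 + 6·M_2 + 2·M_3 = 6(Δ_2 - Δ_1) = 45
  2·M_2 + 8·M_3 + 2·M_4 = 6(Δ_3 - Δ_2) = 3
Clamped end conditions give two more equations: 2h_0·M_0 + h_0·M_1 = 6(Δ_0 - S'(-2)) = -66 and h_3·M_3 + 2h_3·M_4 = 6(S'(4) - Δ_3) = -30.
Forward elimination and back-substitution give M_0 = -3173/84, M_1 = 401/42, M_2 = 67/12, M_3 = 41/42, M_4 = -671/84.
On [-2, -1], S(x) = 9 + 5·(x + 2) - 3173/168·(x + 2)² + 1325/168·(x + 2)³.
With (x + 2) = 1/4: S(-7/4) = 32947/3584.

9.1928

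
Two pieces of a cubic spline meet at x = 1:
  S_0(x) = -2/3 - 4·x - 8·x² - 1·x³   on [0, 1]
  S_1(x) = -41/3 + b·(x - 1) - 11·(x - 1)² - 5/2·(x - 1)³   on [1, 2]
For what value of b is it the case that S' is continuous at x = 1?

S_0'(x) = -4 - 16·x - 3·x², so S_0'(1) = -23. On the right, S_1'(1) = b, so b = -23.

-23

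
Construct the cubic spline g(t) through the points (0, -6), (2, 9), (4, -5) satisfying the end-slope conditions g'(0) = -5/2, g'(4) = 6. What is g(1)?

Put m_i = g'' at the i-th knot. Here h = (2, 2) and Δ = (15/2, -7), so the interior equations h_(i-1)·m_(i-1) + 2(h_(i-1)+h_i)·m_i + h_i·m_(i+1) = 6(Δ_i − Δ_(i-1)) read
  2·m_0 + 8·m_1 + 2·m_2 = 6(Δ_1 - Δ_0) = -87
Clamped end conditions give two more equations: 2h_0·m_0 + h_0·m_1 = 6(Δ_0 - g'(0)) = 60 and h_1·m_1 + 2h_1·m_2 = 6(g'(4) - Δ_1) = 78.
Hence m_0 = 28, m_1 = -26, m_2 = 65/2.
On [0, 2], g(t) = -6 - 5/2·t + 14·t² - 9/2·t³.
With t = 1: g(1) = 1.

1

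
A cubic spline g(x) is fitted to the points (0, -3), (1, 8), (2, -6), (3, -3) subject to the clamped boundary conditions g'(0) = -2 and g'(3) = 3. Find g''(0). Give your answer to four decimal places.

72.9333

Put m_i = g'' at the i-th knot. Here h = (1, 1, 1) and Δ = (11, -14, 3), so the interior equations h_(i-1)·m_(i-1) + 2(h_(i-1)+h_i)·m_i + h_i·m_(i+1) = 6(Δ_i − Δ_(i-1)) read
  1·m_0 + 4·m_1 + 1·m_2 = 6(Δ_1 - Δ_0) = -150
  1·m_1 + 4·m_2 + 1·m_3 = 6(Δ_2 - Δ_1) = 102
Clamped end conditions give two more equations: 2h_0·m_0 + h_0·m_1 = 6(Δ_0 - g'(0)) = 78 and h_2·m_2 + 2h_2·m_3 = 6(g'(3) - Δ_2) = 0.
Hence m_0 = 1094/15, m_1 = -1018/15, m_2 = 728/15, m_3 = -364/15.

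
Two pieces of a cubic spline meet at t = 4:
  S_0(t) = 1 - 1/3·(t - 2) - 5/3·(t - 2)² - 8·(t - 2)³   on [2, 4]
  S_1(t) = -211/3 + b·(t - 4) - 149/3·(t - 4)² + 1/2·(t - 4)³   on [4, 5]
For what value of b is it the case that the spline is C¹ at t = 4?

-103

S_0'(t) = -1/3 - 10/3·(t - 2) - 24·(t - 2)², so S_0'(4) = -103. On the right, S_1'(4) = b, so b = -103.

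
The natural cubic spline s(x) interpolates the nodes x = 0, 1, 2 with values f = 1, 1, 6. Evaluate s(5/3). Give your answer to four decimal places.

Write m_i for s''(x_i). With h_i = 1, 1 and divided differences Δ_i = 0, 5, the continuity of s' gives the tridiagonal system
  1·m_0 + 4·m_1 + 1·m_2 = 6(Δ_1 - Δ_0) = 30
Natural end conditions: m_0 = m_2 = 0.
Solving the tridiagonal system: m_0 = 0, m_1 = 15/2, m_2 = 0.
On [1, 2], s(x) = 1 + 5/2·(x - 1) + 15/4·(x - 1)² - 5/4·(x - 1)³.
With (x - 1) = 2/3: s(5/3) = 107/27.

3.9630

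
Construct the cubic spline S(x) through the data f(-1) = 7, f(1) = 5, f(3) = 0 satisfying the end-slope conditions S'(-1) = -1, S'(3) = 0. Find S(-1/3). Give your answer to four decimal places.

Let M_i = S''(x_i). Step sizes h_i = 2, 2; slopes of the chords Δ_i = (y_(i+1) - y_i)/h_i = -1, -5/2.
  2·M_0 + 8·M_1 + 2·M_2 = 6(Δ_1 - Δ_0) = -9
Clamped end conditions give two more equations: 2h_0·M_0 + h_0·M_1 = 6(Δ_0 - S'(-1)) = 0 and h_1·M_1 + 2h_1·M_2 = 6(S'(3) - Δ_1) = 15.
Solving the tridiagonal system: M_0 = 11/8, M_1 = -11/4, M_2 = 41/8.
On [-1, 1], S(x) = 7 - 1·(x + 1) + 11/16·(x + 1)² - 11/32·(x + 1)³.
With (x + 1) = 2/3: S(-1/3) = 353/54.

6.5370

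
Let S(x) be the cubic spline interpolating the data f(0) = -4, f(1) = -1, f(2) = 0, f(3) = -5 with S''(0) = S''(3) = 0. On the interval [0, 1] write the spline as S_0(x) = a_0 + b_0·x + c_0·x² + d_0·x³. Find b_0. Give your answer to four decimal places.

3.1333

Write M_i for S''(x_i). With h_i = 1, 1, 1 and divided differences Δ_i = 3, 1, -5, the continuity of S' gives the tridiagonal system
  1·M_0 + 4·M_1 + 1·M_2 = 6(Δ_1 - Δ_0) = -12
  1·M_1 + 4·M_2 + 1·M_3 = 6(Δ_2 - Δ_1) = -36
Natural end conditions: M_0 = M_3 = 0.
Forward elimination and back-substitution give M_0 = 0, M_1 = -4/5, M_2 = -44/5, M_3 = 0.
On [0, 1], with S_0(x) = a_0 + b_0·x + c_0·x² + d_0·x³: c_0 = M_0/2 = 0, d_0 = (M_1 - M_0)/(6h_0) = -2/15, b_0 = Δ_0 - h_0(2M_0 + M_1)/6 = 47/15.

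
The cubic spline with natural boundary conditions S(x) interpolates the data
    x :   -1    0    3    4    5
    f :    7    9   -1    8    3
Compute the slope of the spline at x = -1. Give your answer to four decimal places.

Write σ_i for S''(x_i). With h_i = 1, 3, 1, 1 and divided differences Δ_i = 2, -10/3, 9, -5, the continuity of S' gives the tridiagonal system
  1·σ_0 + 8·σ_1 + 3·σ_2 = 6(Δ_1 - Δ_0) = -32
  3·σ_1 + 8·σ_2 + 1·σ_3 = 6(Δ_2 - Δ_1) = 74
  1·σ_2 + 4·σ_3 + 1·σ_4 = 6(Δ_3 - Δ_2) = -84
Natural end conditions: σ_0 = σ_4 = 0.
Hence σ_0 = 0, σ_1 = -533/53, σ_2 = 856/53, σ_3 = -1327/53, σ_4 = 0.
On [-1, 0], S'(x) = b_0 + 2c_0·(x + 1) + 3d_0·(x + 1)² with b_0 = Δ_0 - h_0(2σ_0 + σ_1)/6 = 1169/318, c_0 = σ_0/2 = 0, d_0 = (σ_1 - σ_0)/(6h_0) = -533/318. So S'(-1) = 1169/318.

3.6761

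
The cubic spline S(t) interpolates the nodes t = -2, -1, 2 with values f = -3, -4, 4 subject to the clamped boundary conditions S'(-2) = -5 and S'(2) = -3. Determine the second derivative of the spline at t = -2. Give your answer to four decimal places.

9.7500

With m_i denoting the second derivative at x_i, h_i = 1, 3, and Δ_i = (y_(i+1) − y_i)/h_i = -1, 8/3:
  1·m_0 + 8·m_1 + 3·m_2 = 6(Δ_1 - Δ_0) = 22
Clamped end conditions give two more equations: 2h_0·m_0 + h_0·m_1 = 6(Δ_0 - S'(-2)) = 24 and h_1·m_1 + 2h_1·m_2 = 6(S'(2) - Δ_1) = -34.
Hence m_0 = 39/4, m_1 = 9/2, m_2 = -95/12.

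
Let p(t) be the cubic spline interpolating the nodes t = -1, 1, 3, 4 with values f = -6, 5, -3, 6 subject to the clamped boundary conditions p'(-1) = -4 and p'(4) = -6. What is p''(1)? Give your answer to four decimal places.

-20.7609

Let σ_i = p''(x_i). Step sizes h_i = 2, 2, 1; slopes of the chords Δ_i = (y_(i+1) - y_i)/h_i = 11/2, -4, 9.
  2·σ_0 + 8·σ_1 + 2·σ_2 = 6(Δ_1 - Δ_0) = -57
  2·σ_1 + 6·σ_2 + 1·σ_3 = 6(Δ_2 - Δ_1) = 78
Clamped end conditions give two more equations: 2h_0·σ_0 + h_0·σ_1 = 6(Δ_0 - p'(-1)) = 57 and h_2·σ_2 + 2h_2·σ_3 = 6(p'(4) - Δ_2) = -90.
Forward elimination and back-substitution give σ_0 = 1133/46, σ_1 = -955/46, σ_2 = 688/23, σ_3 = -1379/23.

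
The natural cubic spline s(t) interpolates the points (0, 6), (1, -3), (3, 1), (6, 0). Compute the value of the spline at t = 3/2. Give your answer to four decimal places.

Put σ_i = s'' at the i-th knot. Here h = (1, 2, 3) and Δ = (-9, 2, -1/3), so the interior equations h_(i-1)·σ_(i-1) + 2(h_(i-1)+h_i)·σ_i + h_i·σ_(i+1) = 6(Δ_i − Δ_(i-1)) read
  1·σ_0 + 6·σ_1 + 2·σ_2 = 6(Δ_1 - Δ_0) = 66
  2·σ_1 + 10·σ_2 + 3·σ_3 = 6(Δ_2 - Δ_1) = -14
Natural end conditions: σ_0 = σ_3 = 0.
Forward elimination and back-substitution give σ_0 = 0, σ_1 = 86/7, σ_2 = -27/7, σ_3 = 0.
On [1, 3], s(t) = -3 - 103/21·(t - 1) + 43/7·(t - 1)² - 113/84·(t - 1)³.
With (t - 1) = 1/2: s(3/2) = -915/224.

-4.0848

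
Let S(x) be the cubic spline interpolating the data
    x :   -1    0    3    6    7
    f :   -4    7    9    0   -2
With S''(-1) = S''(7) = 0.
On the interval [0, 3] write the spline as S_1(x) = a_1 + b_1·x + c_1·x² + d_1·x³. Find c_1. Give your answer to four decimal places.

Put m_i = S'' at the i-th knot. Here h = (1, 3, 3, 1) and Δ = (11, 2/3, -3, -2), so the interior equations h_(i-1)·m_(i-1) + 2(h_(i-1)+h_i)·m_i + h_i·m_(i+1) = 6(Δ_i − Δ_(i-1)) read
  1·m_0 + 8·m_1 + 3·m_2 = 6(Δ_1 - Δ_0) = -62
  3·m_1 + 12·m_2 + 3·m_3 = 6(Δ_2 - Δ_1) = -22
  3·m_2 + 8·m_3 + 1·m_4 = 6(Δ_3 - Δ_2) = 6
Natural end conditions: m_0 = m_4 = 0.
Solving: m_0 = 0, m_1 = -401/52, m_2 = -4/39, m_3 = 41/52, m_4 = 0.
On [0, 3], with S_1(x) = a_1 + b_1·x + c_1·x² + d_1·x³: c_1 = m_1/2 = -401/104, d_1 = (m_2 - m_1)/(6h_1) = 1187/2808, b_1 = Δ_1 - h_1(2m_1 + m_2)/6 = 1315/156.

-3.8558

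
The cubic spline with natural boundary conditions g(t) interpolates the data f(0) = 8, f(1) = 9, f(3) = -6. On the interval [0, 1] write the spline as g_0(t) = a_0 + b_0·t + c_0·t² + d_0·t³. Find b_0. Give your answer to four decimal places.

Write m_i for g''(x_i). With h_i = 1, 2 and divided differences Δ_i = 1, -15/2, the continuity of g' gives the tridiagonal system
  1·m_0 + 6·m_1 + 2·m_2 = 6(Δ_1 - Δ_0) = -51
Natural end conditions: m_0 = m_2 = 0.
Solving: m_0 = 0, m_1 = -17/2, m_2 = 0.
On [0, 1], with g_0(t) = a_0 + b_0·t + c_0·t² + d_0·t³: c_0 = m_0/2 = 0, d_0 = (m_1 - m_0)/(6h_0) = -17/12, b_0 = Δ_0 - h_0(2m_0 + m_1)/6 = 29/12.

2.4167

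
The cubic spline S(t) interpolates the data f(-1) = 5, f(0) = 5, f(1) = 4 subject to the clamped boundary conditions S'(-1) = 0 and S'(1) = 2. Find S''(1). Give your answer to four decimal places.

11.5000

With M_i denoting the second derivative at x_i, h_i = 1, 1, and Δ_i = (y_(i+1) − y_i)/h_i = 0, -1:
  1·M_0 + 4·M_1 + 1·M_2 = 6(Δ_1 - Δ_0) = -6
Clamped end conditions give two more equations: 2h_0·M_0 + h_0·M_1 = 6(Δ_0 - S'(-1)) = 0 and h_1·M_1 + 2h_1·M_2 = 6(S'(1) - Δ_1) = 18.
Solving the tridiagonal system: M_0 = 5/2, M_1 = -5, M_2 = 23/2.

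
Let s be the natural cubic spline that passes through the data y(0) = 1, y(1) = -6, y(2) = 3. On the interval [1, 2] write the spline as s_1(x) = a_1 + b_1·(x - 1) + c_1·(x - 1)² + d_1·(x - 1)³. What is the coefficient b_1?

1

Let m_i = s''(x_i). Step sizes h_i = 1, 1; slopes of the chords Δ_i = (y_(i+1) - y_i)/h_i = -7, 9.
  1·m_0 + 4·m_1 + 1·m_2 = 6(Δ_1 - Δ_0) = 96
Natural end conditions: m_0 = m_2 = 0.
Forward elimination and back-substitution give m_0 = 0, m_1 = 24, m_2 = 0.
On [1, 2], with s_1(x) = a_1 + b_1·(x - 1) + c_1·(x - 1)² + d_1·(x - 1)³: c_1 = m_1/2 = 12, d_1 = (m_2 - m_1)/(6h_1) = -4, b_1 = Δ_1 - h_1(2m_1 + m_2)/6 = 1.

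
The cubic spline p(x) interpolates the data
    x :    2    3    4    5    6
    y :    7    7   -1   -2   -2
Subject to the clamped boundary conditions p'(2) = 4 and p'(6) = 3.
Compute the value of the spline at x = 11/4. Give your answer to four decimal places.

Write m_i for p''(x_i). With h_i = 1, 1, 1, 1 and divided differences Δ_i = 0, -8, -1, 0, the continuity of p' gives the tridiagonal system
  1·m_0 + 4·m_1 + 1·m_2 = 6(Δ_1 - Δ_0) = -48
  1·m_1 + 4·m_2 + 1·m_3 = 6(Δ_2 - Δ_1) = 42
  1·m_2 + 4·m_3 + 1·m_4 = 6(Δ_3 - Δ_2) = 6
Clamped end conditions give two more equations: 2h_0·m_0 + h_0·m_1 = 6(Δ_0 - p'(2)) = -24 and h_3·m_3 + 2h_3·m_4 = 6(p'(6) - Δ_3) = 18.
Hence m_0 = -65/14, m_1 = -103/7, m_2 = 31/2, m_3 = -37/7, m_4 = 163/14.
On [2, 3], p(x) = 7 + 4·(x - 2) - 65/28·(x - 2)² - 47/28·(x - 2)³.
With (x - 2) = 3/4: p(11/4) = 14311/1792.

7.9860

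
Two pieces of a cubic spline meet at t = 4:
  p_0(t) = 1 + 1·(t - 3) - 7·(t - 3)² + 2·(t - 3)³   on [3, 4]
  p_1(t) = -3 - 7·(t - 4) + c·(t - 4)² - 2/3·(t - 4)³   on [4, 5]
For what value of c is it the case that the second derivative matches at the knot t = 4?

-1

p_0''(t) = -14 + 12·(t - 3), so p_0''(4) = -2. On the right, p_1''(4) = 2c, so c = -1.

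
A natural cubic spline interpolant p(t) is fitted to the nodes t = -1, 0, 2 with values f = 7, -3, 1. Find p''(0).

12

Write M_i for p''(x_i). With h_i = 1, 2 and divided differences Δ_i = -10, 2, the continuity of p' gives the tridiagonal system
  1·M_0 + 6·M_1 + 2·M_2 = 6(Δ_1 - Δ_0) = 72
Natural end conditions: M_0 = M_2 = 0.
Forward elimination and back-substitution give M_0 = 0, M_1 = 12, M_2 = 0.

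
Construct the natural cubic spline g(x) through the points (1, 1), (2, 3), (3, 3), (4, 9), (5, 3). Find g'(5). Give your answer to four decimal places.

-9.6786

Put M_i = g'' at the i-th knot. Here h = (1, 1, 1, 1) and Δ = (2, 0, 6, -6), so the interior equations h_(i-1)·M_(i-1) + 2(h_(i-1)+h_i)·M_i + h_i·M_(i+1) = 6(Δ_i − Δ_(i-1)) read
  1·M_0 + 4·M_1 + 1·M_2 = 6(Δ_1 - Δ_0) = -12
  1·M_1 + 4·M_2 + 1·M_3 = 6(Δ_2 - Δ_1) = 36
  1·M_2 + 4·M_3 + 1·M_4 = 6(Δ_3 - Δ_2) = -72
Natural end conditions: M_0 = M_4 = 0.
Solving the tridiagonal system: M_0 = 0, M_1 = -99/14, M_2 = 114/7, M_3 = -309/14, M_4 = 0.
On [4, 5], g'(x) = b_3 + 2c_3·(x - 4) + 3d_3·(x - 4)² with b_3 = Δ_3 - h_3(2M_3 + M_4)/6 = 19/14, c_3 = M_3/2 = -309/28, d_3 = (M_4 - M_3)/(6h_3) = 103/28. So g'(5) = -271/28.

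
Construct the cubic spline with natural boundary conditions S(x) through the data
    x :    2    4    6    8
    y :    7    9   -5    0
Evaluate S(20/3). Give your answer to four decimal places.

-5.6049

Put M_i = S'' at the i-th knot. Here h = (2, 2, 2) and Δ = (1, -7, 5/2), so the interior equations h_(i-1)·M_(i-1) + 2(h_(i-1)+h_i)·M_i + h_i·M_(i+1) = 6(Δ_i − Δ_(i-1)) read
  2·M_0 + 8·M_1 + 2·M_2 = 6(Δ_1 - Δ_0) = -48
  2·M_1 + 8·M_2 + 2·M_3 = 6(Δ_2 - Δ_1) = 57
Natural end conditions: M_0 = M_3 = 0.
Hence M_0 = 0, M_1 = -83/10, M_2 = 46/5, M_3 = 0.
On [6, 8], S(x) = -5 - 109/30·(x - 6) + 23/5·(x - 6)² - 23/30·(x - 6)³.
With (x - 6) = 2/3: S(20/3) = -454/81.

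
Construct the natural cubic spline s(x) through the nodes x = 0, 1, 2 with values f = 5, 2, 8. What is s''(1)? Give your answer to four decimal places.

Let M_i = s''(x_i). Step sizes h_i = 1, 1; slopes of the chords Δ_i = (y_(i+1) - y_i)/h_i = -3, 6.
  1·M_0 + 4·M_1 + 1·M_2 = 6(Δ_1 - Δ_0) = 54
Natural end conditions: M_0 = M_2 = 0.
Solving: M_0 = 0, M_1 = 27/2, M_2 = 0.

13.5000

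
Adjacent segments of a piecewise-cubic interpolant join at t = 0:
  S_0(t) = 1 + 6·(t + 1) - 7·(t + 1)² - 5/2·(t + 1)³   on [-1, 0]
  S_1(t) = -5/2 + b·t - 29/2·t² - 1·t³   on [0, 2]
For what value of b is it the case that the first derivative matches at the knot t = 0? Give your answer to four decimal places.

-15.5000

S_0'(t) = 6 - 14·(t + 1) - 15/2·(t + 1)², so S_0'(0) = -31/2. On the right, S_1'(0) = b, so b = -31/2.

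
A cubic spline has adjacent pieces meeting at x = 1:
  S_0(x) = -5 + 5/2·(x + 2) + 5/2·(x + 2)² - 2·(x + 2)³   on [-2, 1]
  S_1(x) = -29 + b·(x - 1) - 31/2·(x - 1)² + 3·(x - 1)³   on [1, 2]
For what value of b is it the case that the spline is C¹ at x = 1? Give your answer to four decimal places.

S_0'(x) = 5/2 + 5·(x + 2) - 6·(x + 2)², so S_0'(1) = -73/2. On the right, S_1'(1) = b, so b = -73/2.

-36.5000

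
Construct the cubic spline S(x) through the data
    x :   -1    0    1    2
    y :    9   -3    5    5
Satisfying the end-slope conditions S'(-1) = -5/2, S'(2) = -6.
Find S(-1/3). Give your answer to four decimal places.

0.5975

Let M_i = S''(x_i). Step sizes h_i = 1, 1, 1; slopes of the chords Δ_i = (y_(i+1) - y_i)/h_i = -12, 8, 0.
  1·M_0 + 4·M_1 + 1·M_2 = 6(Δ_1 - Δ_0) = 120
  1·M_1 + 4·M_2 + 1·M_3 = 6(Δ_2 - Δ_1) = -48
Clamped end conditions give two more equations: 2h_0·M_0 + h_0·M_1 = 6(Δ_0 - S'(-1)) = -57 and h_2·M_2 + 2h_2·M_3 = 6(S'(2) - Δ_2) = -36.
Hence M_0 = -794/15, M_1 = 733/15, M_2 = -338/15, M_3 = -101/15.
On [-1, 0], S(x) = 9 - 5/2·(x + 1) - 397/15·(x + 1)² + 509/30·(x + 1)³.
With (x + 1) = 2/3: S(-1/3) = 242/405.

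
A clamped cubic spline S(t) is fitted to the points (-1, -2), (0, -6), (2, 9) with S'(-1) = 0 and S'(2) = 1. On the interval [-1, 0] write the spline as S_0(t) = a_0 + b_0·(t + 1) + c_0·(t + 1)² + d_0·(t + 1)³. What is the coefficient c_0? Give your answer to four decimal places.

With M_i denoting the second derivative at x_i, h_i = 1, 2, and Δ_i = (y_(i+1) − y_i)/h_i = -4, 15/2:
  1·M_0 + 6·M_1 + 2·M_2 = 6(Δ_1 - Δ_0) = 69
Clamped end conditions give two more equations: 2h_0·M_0 + h_0·M_1 = 6(Δ_0 - S'(-1)) = -24 and h_1·M_1 + 2h_1·M_2 = 6(S'(2) - Δ_1) = -39.
Hence M_0 = -139/6, M_1 = 67/3, M_2 = -251/12.
On [-1, 0], with S_0(t) = a_0 + b_0·(t + 1) + c_0·(t + 1)² + d_0·(t + 1)³: c_0 = M_0/2 = -139/12, d_0 = (M_1 - M_0)/(6h_0) = 91/12, b_0 = Δ_0 - h_0(2M_0 + M_1)/6 = 0.

-11.5833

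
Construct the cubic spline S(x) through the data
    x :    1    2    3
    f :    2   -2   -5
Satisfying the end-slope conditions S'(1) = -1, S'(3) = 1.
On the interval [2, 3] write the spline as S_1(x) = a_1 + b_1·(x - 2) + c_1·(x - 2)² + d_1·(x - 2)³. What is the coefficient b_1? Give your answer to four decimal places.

Let M_i = S''(x_i). Step sizes h_i = 1, 1; slopes of the chords Δ_i = (y_(i+1) - y_i)/h_i = -4, -3.
  1·M_0 + 4·M_1 + 1·M_2 = 6(Δ_1 - Δ_0) = 6
Clamped end conditions give two more equations: 2h_0·M_0 + h_0·M_1 = 6(Δ_0 - S'(1)) = -18 and h_1·M_1 + 2h_1·M_2 = 6(S'(3) - Δ_1) = 24.
Forward elimination and back-substitution give M_0 = -19/2, M_1 = 1, M_2 = 23/2.
On [2, 3], with S_1(x) = a_1 + b_1·(x - 2) + c_1·(x - 2)² + d_1·(x - 2)³: c_1 = M_1/2 = 1/2, d_1 = (M_2 - M_1)/(6h_1) = 7/4, b_1 = Δ_1 - h_1(2M_1 + M_2)/6 = -21/4.

-5.2500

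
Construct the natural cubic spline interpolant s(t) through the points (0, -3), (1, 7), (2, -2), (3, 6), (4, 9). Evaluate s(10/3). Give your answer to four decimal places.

8.0714

Write σ_i for s''(x_i). With h_i = 1, 1, 1, 1 and divided differences Δ_i = 10, -9, 8, 3, the continuity of s' gives the tridiagonal system
  1·σ_0 + 4·σ_1 + 1·σ_2 = 6(Δ_1 - Δ_0) = -114
  1·σ_1 + 4·σ_2 + 1·σ_3 = 6(Δ_2 - Δ_1) = 102
  1·σ_2 + 4·σ_3 + 1·σ_4 = 6(Δ_3 - Δ_2) = -30
Natural end conditions: σ_0 = σ_4 = 0.
Hence σ_0 = 0, σ_1 = -537/14, σ_2 = 276/7, σ_3 = -243/14, σ_4 = 0.
On [3, 4], s(t) = 6 + 123/14·(t - 3) - 243/28·(t - 3)² + 81/28·(t - 3)³.
With (t - 3) = 1/3: s(10/3) = 113/14.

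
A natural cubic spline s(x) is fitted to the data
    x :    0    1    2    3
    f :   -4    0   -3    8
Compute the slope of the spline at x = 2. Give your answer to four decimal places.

2.6000

Put m_i = s'' at the i-th knot. Here h = (1, 1, 1) and Δ = (4, -3, 11), so the interior equations h_(i-1)·m_(i-1) + 2(h_(i-1)+h_i)·m_i + h_i·m_(i+1) = 6(Δ_i − Δ_(i-1)) read
  1·m_0 + 4·m_1 + 1·m_2 = 6(Δ_1 - Δ_0) = -42
  1·m_1 + 4·m_2 + 1·m_3 = 6(Δ_2 - Δ_1) = 84
Natural end conditions: m_0 = m_3 = 0.
Solving the tridiagonal system: m_0 = 0, m_1 = -84/5, m_2 = 126/5, m_3 = 0.
On [2, 3], s'(x) = b_2 + 2c_2·(x - 2) + 3d_2·(x - 2)² with b_2 = Δ_2 - h_2(2m_2 + m_3)/6 = 13/5, c_2 = m_2/2 = 63/5, d_2 = (m_3 - m_2)/(6h_2) = -21/5. So s'(2) = 13/5.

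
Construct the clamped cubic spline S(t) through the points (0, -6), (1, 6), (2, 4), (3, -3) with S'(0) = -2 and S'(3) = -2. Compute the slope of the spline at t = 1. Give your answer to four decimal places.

Let m_i = S''(x_i). Step sizes h_i = 1, 1, 1; slopes of the chords Δ_i = (y_(i+1) - y_i)/h_i = 12, -2, -7.
  1·m_0 + 4·m_1 + 1·m_2 = 6(Δ_1 - Δ_0) = -84
  1·m_1 + 4·m_2 + 1·m_3 = 6(Δ_2 - Δ_1) = -30
Clamped end conditions give two more equations: 2h_0·m_0 + h_0·m_1 = 6(Δ_0 - S'(0)) = 84 and h_2·m_2 + 2h_2·m_3 = 6(S'(3) - Δ_2) = 30.
Solving the tridiagonal system: m_0 = 298/5, m_1 = -176/5, m_2 = -14/5, m_3 = 82/5.
On [1, 2], S'(t) = b_1 + 2c_1·(t - 1) + 3d_1·(t - 1)² with b_1 = Δ_1 - h_1(2m_1 + m_2)/6 = 51/5, c_1 = m_1/2 = -88/5, d_1 = (m_2 - m_1)/(6h_1) = 27/5. So S'(1) = 51/5.

10.2000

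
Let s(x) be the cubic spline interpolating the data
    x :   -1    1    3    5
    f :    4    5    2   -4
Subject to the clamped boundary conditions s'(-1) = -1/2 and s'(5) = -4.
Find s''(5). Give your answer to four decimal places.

-1.3667

Write M_i for s''(x_i). With h_i = 2, 2, 2 and divided differences Δ_i = 1/2, -3/2, -3, the continuity of s' gives the tridiagonal system
  2·M_0 + 8·M_1 + 2·M_2 = 6(Δ_1 - Δ_0) = -12
  2·M_1 + 8·M_2 + 2·M_3 = 6(Δ_2 - Δ_1) = -9
Clamped end conditions give two more equations: 2h_0·M_0 + h_0·M_1 = 6(Δ_0 - s'(-1)) = 6 and h_2·M_2 + 2h_2·M_3 = 6(s'(5) - Δ_2) = -6.
Solving: M_0 = 38/15, M_1 = -31/15, M_2 = -4/15, M_3 = -41/30.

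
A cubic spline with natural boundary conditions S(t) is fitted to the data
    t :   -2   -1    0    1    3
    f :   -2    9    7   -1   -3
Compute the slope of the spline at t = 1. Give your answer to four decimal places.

-6.3953

Let M_i = S''(x_i). Step sizes h_i = 1, 1, 1, 2; slopes of the chords Δ_i = (y_(i+1) - y_i)/h_i = 11, -2, -8, -1.
  1·M_0 + 4·M_1 + 1·M_2 = 6(Δ_1 - Δ_0) = -78
  1·M_1 + 4·M_2 + 1·M_3 = 6(Δ_2 - Δ_1) = -36
  1·M_2 + 6·M_3 + 2·M_4 = 6(Δ_3 - Δ_2) = 42
Natural end conditions: M_0 = M_4 = 0.
Solving: M_0 = 0, M_1 = -768/43, M_2 = -282/43, M_3 = 348/43, M_4 = 0.
On [1, 3], S'(t) = b_3 + 2c_3·(t - 1) + 3d_3·(t - 1)² with b_3 = Δ_3 - h_3(2M_3 + M_4)/6 = -275/43, c_3 = M_3/2 = 174/43, d_3 = (M_4 - M_3)/(6h_3) = -29/43. So S'(1) = -275/43.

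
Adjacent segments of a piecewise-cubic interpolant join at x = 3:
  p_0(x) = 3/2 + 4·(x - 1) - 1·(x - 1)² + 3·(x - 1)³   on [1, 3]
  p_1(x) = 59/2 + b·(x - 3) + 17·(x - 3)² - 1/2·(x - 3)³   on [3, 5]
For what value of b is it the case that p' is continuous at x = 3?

36

p_0'(x) = 4 - 2·(x - 1) + 9·(x - 1)², so p_0'(3) = 36. On the right, p_1'(3) = b, so b = 36.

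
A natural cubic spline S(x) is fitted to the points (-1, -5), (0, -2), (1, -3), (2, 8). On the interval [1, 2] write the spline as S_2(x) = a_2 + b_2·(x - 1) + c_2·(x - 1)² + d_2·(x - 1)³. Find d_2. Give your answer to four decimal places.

Put σ_i = S'' at the i-th knot. Here h = (1, 1, 1) and Δ = (3, -1, 11), so the interior equations h_(i-1)·σ_(i-1) + 2(h_(i-1)+h_i)·σ_i + h_i·σ_(i+1) = 6(Δ_i − Δ_(i-1)) read
  1·σ_0 + 4·σ_1 + 1·σ_2 = 6(Δ_1 - Δ_0) = -24
  1·σ_1 + 4·σ_2 + 1·σ_3 = 6(Δ_2 - Δ_1) = 72
Natural end conditions: σ_0 = σ_3 = 0.
Solving: σ_0 = 0, σ_1 = -56/5, σ_2 = 104/5, σ_3 = 0.
On [1, 2], with S_2(x) = a_2 + b_2·(x - 1) + c_2·(x - 1)² + d_2·(x - 1)³: c_2 = σ_2/2 = 52/5, d_2 = (σ_3 - σ_2)/(6h_2) = -52/15, b_2 = Δ_2 - h_2(2σ_2 + σ_3)/6 = 61/15.

-3.4667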